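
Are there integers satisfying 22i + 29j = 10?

Step 1: Compute gcd(22, 29).
gcd(22, 29) = 1

Step 2: Check divisibility.
Does 1 divide 10? 10 = 1 x 10, so yes.

By the theorem on linear Diophantine equations, 22i + 29j = 10 has integer solutions if and only if gcd(22, 29) divides 10. Since 1 | 10, solutions exist.

Yes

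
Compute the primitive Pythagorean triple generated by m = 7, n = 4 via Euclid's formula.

a = m² - n² = 7² - 4² = 49 - 16 = 33
b = 2mn = 2·7·4 = 56
c = m² + n² = 49 + 16 = 65
Verify: 33² + 56² = 1089 + 3136 = 4225 = 65² ✓

(33, 56, 65)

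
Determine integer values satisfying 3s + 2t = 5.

Step 1: Check solvability.
gcd(3, 2) = 1
Since 1 divides 5, solutions exist.

Step 2: Apply extended Euclidean algorithm to find gcd.
We find integers such that 3*x0 + 2*y0 = 1

Step 3: Scale the particular solution.
Multiply by 5/1 = 5:
s = 5, t = -5

Step 4: Verify.
3*(5) + 2*(-5) = 5 = 5 ✓

s = 5, t = -5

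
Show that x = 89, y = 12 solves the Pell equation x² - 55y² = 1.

Compute x² = 89² = 7921
Compute 55y² = 55·12² = 55·144 = 7920
x² - 55y² = 7921 - 7920 = 1
Since this equals 1, (89, 12) is a solution.

Yes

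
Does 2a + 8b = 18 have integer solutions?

Step 1: Compute gcd(2, 8).
gcd(2, 8) = 2

Step 2: Check divisibility.
Does 2 divide 18? 18 = 2 x 9, so yes.

By the theorem on linear Diophantine equations, 2a + 8b = 18 has integer solutions if and only if gcd(2, 8) divides 18. Since 2 | 18, solutions exist.

Yes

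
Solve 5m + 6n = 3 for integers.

Step 1: Check solvability.
gcd(5, 6) = 1
Since 1 divides 3, solutions exist.

Step 2: Apply extended Euclidean algorithm to find gcd.
We find integers such that 5*x0 + 6*y0 = 1

Step 3: Scale the particular solution.
Multiply by 3/1 = 3:
m = -3, n = 3

Step 4: Verify.
5*(-3) + 6*(3) = 3 = 3 ✓

m = -3, n = 3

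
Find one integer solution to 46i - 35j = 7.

Step 1: Check solvability.
gcd(46, 35) = 1
Since 1 divides 7, solutions exist.

Step 2: Apply extended Euclidean algorithm to find gcd.
We find integers such that 46*x0 + 35*y0 = 1

Step 3: Scale the particular solution.
Multiply by 7/1 = 7:
i = 112, j = 147

Step 4: Verify.
46*(112) - 35*(147) = 7 = 7 ✓

i = 112, j = 147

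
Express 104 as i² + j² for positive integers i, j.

We need to find integers i, j > 0 such that i² + j² = 104.
Trying i = 2: j² = 104 - 2² = 104 - 4 = 100
j = 10
Check: 2² + 10² = 4 + 100 = 104 ✓

104 = 2² + 10²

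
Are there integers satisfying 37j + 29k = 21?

Step 1: Compute gcd(37, 29).
gcd(37, 29) = 1

Step 2: Check divisibility.
Does 1 divide 21? 21 = 1 x 21, so yes.

By the theorem on linear Diophantine equations, 37j + 29k = 21 has integer solutions if and only if gcd(37, 29) divides 21. Since 1 | 21, solutions exist.

Yes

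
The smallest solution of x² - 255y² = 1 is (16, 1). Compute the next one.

Solutions to x² - Dy² = 1 are generated by powers of (x₀ + y₀√D).
The next solution satisfies x₁ + y₁√255 = (x₀ + y₀√255)², giving:
x₁ = x₀² + 255y₀² = 16² + 255·1² = 256 + 255 = 511
y₁ = 2x₀y₀ = 2·16·1 = 32

Verify: 511² - 255·32² = 261121 - 261120 = 1 ✓

x = 511, y = 32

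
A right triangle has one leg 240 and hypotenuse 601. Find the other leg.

a² = c² - b² = 361201 - 57600 = 303601
a = 551

551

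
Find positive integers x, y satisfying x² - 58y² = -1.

We need x² = 58y² - 1. Try successive y:
y = 1: x² = 58·1² - 1 = 57, not a perfect square
y = 2: x² = 58·2² - 1 = 231, not a perfect square
y = 3: x² = 58·3² - 1 = 521, not a perfect square
...
y = 13: x² = 58·13² - 1 = 9801 = 99² ✓
Check: 99² - 58·13² = 9801 - 9802 = -1 ✓

x = 99, y = 13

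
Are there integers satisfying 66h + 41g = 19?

Step 1: Compute gcd(66, 41).
gcd(66, 41) = 1

Step 2: Check divisibility.
Does 1 divide 19? 19 = 1 x 19, so yes.

By the theorem on linear Diophantine equations, 66h + 41g = 19 has integer solutions if and only if gcd(66, 41) divides 19. Since 1 | 19, solutions exist.

Yes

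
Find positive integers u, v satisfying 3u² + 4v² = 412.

Try small values of u and check whether (412 - 3u²)/4 is a perfect square.
u = 2: 3·2² = 12, so 4v² = 412 - 12 = 400, giving v² = 100, v = 10.
Check: 3·2² + 4·10² = 12 + 400 = 412 ✓

u = 2, v = 10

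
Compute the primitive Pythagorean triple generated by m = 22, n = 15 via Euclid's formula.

a = m² - n² = 484 - 225 = 259
b = 2mn = 2·22·15 = 660
c = m² + n² = 484 + 225 = 709
Verify: 259² + 660² = 67081 + 435600 = 502681 = 709² ✓

(259, 660, 709)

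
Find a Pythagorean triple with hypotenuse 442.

We need a² + b² = 442² = 195364.
Trying: 342² + 280² = 116964 + 78400 = 195364 ✓

(342, 280, 442)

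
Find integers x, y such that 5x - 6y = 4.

Step 1: Check solvability.
gcd(5, 6) = 1
Since 1 divides 4, solutions exist.

Step 2: Apply extended Euclidean algorithm to find gcd.
We find integers such that 5*x0 + 6*y0 = 1

Step 3: Scale the particular solution.
Multiply by 4/1 = 4:
x = -4, y = -4

Step 4: Verify.
5*(-4) - 6*(-4) = 4 = 4 ✓

x = -4, y = -4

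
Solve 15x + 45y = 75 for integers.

Step 1: Check solvability.
gcd(15, 45) = 15
Since 15 divides 75, solutions exist.

Step 2: Apply extended Euclidean algorithm to find gcd.
We find integers such that 15*x0 + 45*y0 = 15

Step 3: Scale the particular solution.
Multiply by 75/15 = 5:
x = 5, y = 0

Step 4: Verify.
15*(5) + 45*(0) = 75 = 75 ✓

x = 5, y = 0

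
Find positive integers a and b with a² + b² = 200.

We need to find integers a, b > 0 such that a² + b² = 200.
Trying a = 2: b² = 200 - 2² = 200 - 4 = 196
b = 14
Check: 2² + 14² = 4 + 196 = 200 ✓

200 = 2² + 14²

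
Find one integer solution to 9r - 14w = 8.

Step 1: Check solvability.
gcd(9, 14) = 1
Since 1 divides 8, solutions exist.

Step 2: Apply extended Euclidean algorithm to find gcd.
We find integers such that 9*x0 + 14*y0 = 1

Step 3: Scale the particular solution.
Multiply by 8/1 = 8:
r = -24, w = -16

Step 4: Verify.
9*(-24) - 14*(-16) = 8 = 8 ✓

r = -24, w = -16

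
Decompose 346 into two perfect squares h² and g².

We need to find integers h, g > 0 such that h² + g² = 346.
Trying h = 11: g² = 346 - 11² = 346 - 121 = 225
g = 15
Check: 11² + 15² = 121 + 225 = 346 ✓

346 = 11² + 15²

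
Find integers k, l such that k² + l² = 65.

We need to find integers k, l > 0 such that k² + l² = 65.
Trying k = 1: l² = 65 - 1² = 65 - 1 = 64
l = 8
Check: 1² + 8² = 1 + 64 = 65 ✓

65 = 1² + 8²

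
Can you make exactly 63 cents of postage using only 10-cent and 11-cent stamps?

We need non-negative x, y with 10x + 11y = 63.
gcd(10, 11) = 1 divides 63, so integer solutions exist.
Search for a non-negative one: x = 3 gives 11y = 63 - 30 = 33, so y = 3.
Check: 10·3 + 11·3 = 63 ✓

Yes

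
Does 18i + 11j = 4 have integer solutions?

Step 1: Compute gcd(18, 11).
gcd(18, 11) = 1

Step 2: Check divisibility.
Does 1 divide 4? 4 = 1 x 4, so yes.

By the theorem on linear Diophantine equations, 18i + 11j = 4 has integer solutions if and only if gcd(18, 11) divides 4. Since 1 | 4, solutions exist.

Yes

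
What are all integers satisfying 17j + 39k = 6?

Step 1: Compute gcd(17, 39) = 1.
Since 1 divides 6, solutions exist.

Step 2: Find a particular solution using extended Euclidean algorithm.
We get j₀ = -96, k₀ = 42.
Check: 17*-96 + 39*42 = 6 = 6 ✓

Step 3: Write the general solution.
j = -96 + (39/1)t = -96 + 39t
k = 42 - (17/1)t = 42 - 17t
for any integer t.

j = -96 + 39t, k = 42 - 17t for integer t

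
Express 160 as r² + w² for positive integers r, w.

We need to find integers r, w > 0 such that r² + w² = 160.
Trying r = 4: w² = 160 - 4² = 160 - 16 = 144
w = 12
Check: 4² + 12² = 16 + 144 = 160 ✓

160 = 4² + 12²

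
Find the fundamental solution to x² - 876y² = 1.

We seek the smallest positive integers (x, y) with x² - 876y² = 1, i.e., x² = 876y² + 1.
Try successive y values:
y = 1: x² = 876·1² + 1 = 877, not a perfect square
y = 2: x² = 876·2² + 1 = 3505, not a perfect square
y = 3: x² = 876·3² + 1 = 7885, not a perfect square
... continuing the search (or via continued fractions) ...
y = 370: x² = 876·370² + 1 = 119924401, x = 10951 ✓

Verify: 10951² - 876·370² = 119924401 - 119924400 = 1 ✓

x = 10951, y = 370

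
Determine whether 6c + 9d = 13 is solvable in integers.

Step 1: Compute gcd(6, 9).
gcd(6, 9) = 3

Step 2: Check divisibility.
Does 3 divide 13? 13 = 3 x 4 + 1, so no.

By the theorem on linear Diophantine equations, 6c + 9d = 13 has integer solutions if and only if gcd(6, 9) divides 13. Since 3 does not divide 13, no solutions exist.

No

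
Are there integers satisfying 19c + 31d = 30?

Step 1: Compute gcd(19, 31).
gcd(19, 31) = 1

Step 2: Check divisibility.
Does 1 divide 30? 30 = 1 x 30, so yes.

By the theorem on linear Diophantine equations, 19c + 31d = 30 has integer solutions if and only if gcd(19, 31) divides 30. Since 1 | 30, solutions exist.

Yes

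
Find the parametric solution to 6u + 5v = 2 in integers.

Step 1: Compute gcd(6, 5) = 1.
Since 1 divides 2, solutions exist.

Step 2: Find a particular solution using extended Euclidean algorithm.
We get u₀ = 2, v₀ = -2.
Check: 6*2 + 5*-2 = 2 = 2 ✓

Step 3: Write the general solution.
u = 2 + (5/1)t = 2 + 5t
v = -2 - (6/1)t = -2 - 6t
for any integer t.

u = 2 + 5t, v = -2 - 6t for integer t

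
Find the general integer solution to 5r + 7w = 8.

Step 1: Compute gcd(5, 7) = 1.
Since 1 divides 8, solutions exist.

Step 2: Find a particular solution using extended Euclidean algorithm.
We get r₀ = 24, w₀ = -16.
Check: 5*24 + 7*-16 = 8 = 8 ✓

Step 3: Write the general solution.
r = 24 + (7/1)t = 24 + 7t
w = -16 - (5/1)t = -16 - 5t
for any integer t.

r = 24 + 7t, w = -16 - 5t for integer t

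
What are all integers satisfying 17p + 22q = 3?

Step 1: Compute gcd(17, 22) = 1.
Since 1 divides 3, solutions exist.

Step 2: Find a particular solution using extended Euclidean algorithm.
We get p₀ = -27, q₀ = 21.
Check: 17*-27 + 22*21 = 3 = 3 ✓

Step 3: Write the general solution.
p = -27 + (22/1)t = -27 + 22t
q = 21 - (17/1)t = 21 - 17t
for any integer t.

p = -27 + 22t, q = 21 - 17t for integer t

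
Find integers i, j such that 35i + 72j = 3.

Step 1: Check solvability.
gcd(35, 72) = 1
Since 1 divides 3, solutions exist.

Step 2: Apply extended Euclidean algorithm to find gcd.
We find integers such that 35*x0 + 72*y0 = 1

Step 3: Scale the particular solution.
Multiply by 3/1 = 3:
i = 105, j = -51

Step 4: Verify.
35*(105) + 72*(-51) = 3 = 3 ✓

i = 105, j = -51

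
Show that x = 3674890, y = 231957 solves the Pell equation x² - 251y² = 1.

Compute x² = 3674890² = 13504816512100
Compute 251y² = 251·231957² = 251·53804049849 = 13504816512099
x² - 251y² = 13504816512100 - 13504816512099 = 1
Since this equals 1, (3674890, 231957) is a solution.

Yes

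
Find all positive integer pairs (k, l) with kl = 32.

The positive divisors of 32 are: 1, 2, 4, 8, 16, 32.
Each divisor d gives the pair (d, 32/d):
(1, 32), (2, 16), (4, 8), (8, 4), (16, 2), (32, 1)

(1, 32), (2, 16), (4, 8), (8, 4), (16, 2), (32, 1)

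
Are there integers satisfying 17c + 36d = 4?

Step 1: Compute gcd(17, 36).
gcd(17, 36) = 1

Step 2: Check divisibility.
Does 1 divide 4? 4 = 1 x 4, so yes.

By the theorem on linear Diophantine equations, 17c + 36d = 4 has integer solutions if and only if gcd(17, 36) divides 4. Since 1 | 4, solutions exist.

Yes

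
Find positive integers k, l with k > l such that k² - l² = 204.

Factor: k² - l² = (k+l)(k-l) = 204.
We need two factors of 204 with the same parity.
Use k+l = 102 and k-l = 2 (product 102·2 = 204).
Adding: 2k = 104, so k = 52.
Subtracting: 2l = 100, so l = 50.
Check: 52² - 50² = 2704 - 2500 = 204 ✓

k = 52, l = 50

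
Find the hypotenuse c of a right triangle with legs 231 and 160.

c² = a² + b² = 231² + 160² = 53361 + 25600 = 78961
c = 281

281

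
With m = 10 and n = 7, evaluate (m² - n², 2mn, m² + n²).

a = m² - n² = 100 - 49 = 51
b = 2mn = 2·10·7 = 140
c = m² + n² = 100 + 49 = 149
Verify: 51² + 140² = 2601 + 19600 = 22201 = 149² ✓

(51, 140, 149)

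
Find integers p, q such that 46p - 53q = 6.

Step 1: Check solvability.
gcd(46, 53) = 1
Since 1 divides 6, solutions exist.

Step 2: Apply extended Euclidean algorithm to find gcd.
We find integers such that 46*x0 + 53*y0 = 1

Step 3: Scale the particular solution.
Multiply by 6/1 = 6:
p = 90, q = 78

Step 4: Verify.
46*(90) - 53*(78) = 6 = 6 ✓

p = 90, q = 78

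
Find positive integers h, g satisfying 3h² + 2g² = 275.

Try small values of h and check whether (275 - 3h²)/2 is a perfect square.
h = 7: 3·7² = 147, so 2g² = 275 - 147 = 128, giving g² = 64, g = 8.
Check: 3·7² + 2·8² = 147 + 128 = 275 ✓

h = 7, g = 8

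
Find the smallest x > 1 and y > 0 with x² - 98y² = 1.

We seek the smallest positive integers (x, y) with x² - 98y² = 1, i.e., x² = 98y² + 1.
Try successive y values:
y = 1: x² = 98·1² + 1 = 99, not a perfect square
y = 2: x² = 98·2² + 1 = 393, not a perfect square
y = 3: x² = 98·3² + 1 = 883, not a perfect square
... continuing the search (or via continued fractions) ...
y = 10: x² = 98·10² + 1 = 9801, x = 99 ✓

Verify: 99² - 98·10² = 9801 - 9800 = 1 ✓

x = 99, y = 10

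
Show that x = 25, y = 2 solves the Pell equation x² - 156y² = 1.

Compute x² = 25² = 625
Compute 156y² = 156·2² = 156·4 = 624
x² - 156y² = 625 - 624 = 1
Since this equals 1, (25, 2) is a solution.

Yes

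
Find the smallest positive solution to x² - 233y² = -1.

We need x² = 233y² - 1. Try successive y:
y = 1: x² = 233·1² - 1 = 232, not a perfect square
y = 2: x² = 233·2² - 1 = 931, not a perfect square
y = 3: x² = 233·3² - 1 = 2096, not a perfect square
...
y = 1517: x² = 233·1517² - 1 = 536200336 = 23156² ✓
Check: 23156² - 233·1517² = 536200336 - 536200337 = -1 ✓

x = 23156, y = 1517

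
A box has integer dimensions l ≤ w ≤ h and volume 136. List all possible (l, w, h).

Iterate l from 1 to ⌊136^(1/3)⌋. For each l dividing 136, iterate w ≥ l with w dividing 136/l, and set h = 136/(l·w).
Triples found (6): (1×1×136), (1×2×68), (1×4×34), (1×8×17), (2×2×34), (2×4×17)

(1×1×136), (1×2×68), (1×4×34), (1×8×17), (2×2×34), (2×4×17)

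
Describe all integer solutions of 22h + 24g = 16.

Step 1: Compute gcd(22, 24) = 2.
Since 2 divides 16, solutions exist.

Step 2: Find a particular solution using extended Euclidean algorithm.
We get h₀ = -8, g₀ = 8.
Check: 22*-8 + 24*8 = 16 = 16 ✓

Step 3: Write the general solution.
h = -8 + (24/2)t = -8 + 12t
g = 8 - (22/2)t = 8 - 11t
for any integer t.

h = -8 + 12t, g = 8 - 11t for integer t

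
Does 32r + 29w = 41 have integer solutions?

Step 1: Compute gcd(32, 29).
gcd(32, 29) = 1

Step 2: Check divisibility.
Does 1 divide 41? 41 = 1 x 41, so yes.

By the theorem on linear Diophantine equations, 32r + 29w = 41 has integer solutions if and only if gcd(32, 29) divides 41. Since 1 | 41, solutions exist.

Yes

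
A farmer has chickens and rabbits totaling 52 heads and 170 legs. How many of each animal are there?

Let c = chickens, r = rabbits.
Heads: c + r = 52
Legs: 2c + 4r = 170
From the first equation, c = 52 - r. Substitute:
2(52 - r) + 4r = 170
104 + 2r = 170
r = (170 - 104)/2 = 33
c = 52 - 33 = 19

Chickens: 19, Rabbits: 33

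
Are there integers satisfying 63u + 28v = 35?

Step 1: Compute gcd(63, 28).
gcd(63, 28) = 7

Step 2: Check divisibility.
Does 7 divide 35? 35 = 7 x 5, so yes.

By the theorem on linear Diophantine equations, 63u + 28v = 35 has integer solutions if and only if gcd(63, 28) divides 35. Since 7 | 35, solutions exist.

Yes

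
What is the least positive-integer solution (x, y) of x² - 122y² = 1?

We seek the smallest positive integers (x, y) with x² - 122y² = 1, i.e., x² = 122y² + 1.
Try successive y values:
y = 1: x² = 122·1² + 1 = 123, not a perfect square
y = 2: x² = 122·2² + 1 = 489, not a perfect square
y = 3: x² = 122·3² + 1 = 1099, not a perfect square
... continuing the search (or via continued fractions) ...
y = 22: x² = 122·22² + 1 = 59049, x = 243 ✓

Verify: 243² - 122·22² = 59049 - 59048 = 1 ✓

x = 243, y = 22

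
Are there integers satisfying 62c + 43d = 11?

Step 1: Compute gcd(62, 43).
gcd(62, 43) = 1

Step 2: Check divisibility.
Does 1 divide 11? 11 = 1 x 11, so yes.

By the theorem on linear Diophantine equations, 62c + 43d = 11 has integer solutions if and only if gcd(62, 43) divides 11. Since 1 | 11, solutions exist.

Yes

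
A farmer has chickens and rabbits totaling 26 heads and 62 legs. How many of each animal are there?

Let c = chickens, r = rabbits.
Heads: c + r = 26
Legs: 2c + 4r = 62
From the first equation, c = 26 - r. Substitute:
2(26 - r) + 4r = 62
52 + 2r = 62
r = (62 - 52)/2 = 5
c = 26 - 5 = 21

Chickens: 21, Rabbits: 5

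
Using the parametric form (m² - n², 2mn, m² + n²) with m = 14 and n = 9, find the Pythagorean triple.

a = m² - n² = 196 - 81 = 115
b = 2mn = 2·14·9 = 252
c = m² + n² = 196 + 81 = 277
Verify: 115² + 252² = 13225 + 63504 = 76729 = 277² ✓

(115, 252, 277)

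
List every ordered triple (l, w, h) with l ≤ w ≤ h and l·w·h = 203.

Iterate l from 1 to ⌊203^(1/3)⌋. For each l dividing 203, iterate w ≥ l with w dividing 203/l, and set h = 203/(l·w).
Triples found (2): (1×1×203), (1×7×29)

(1×1×203), (1×7×29)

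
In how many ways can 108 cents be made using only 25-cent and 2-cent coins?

We need non-negative integers (x, y) with 25x + 2y = 108.
For each x from 0 to 4, check if (108 - 25x) is a non-negative multiple of 2.
Solutions (x, y): (0,54), (2,29), (4,4)
Count: 3

3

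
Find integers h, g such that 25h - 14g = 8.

Step 1: Check solvability.
gcd(25, 14) = 1
Since 1 divides 8, solutions exist.

Step 2: Apply extended Euclidean algorithm to find gcd.
We find integers such that 25*x0 + 14*y0 = 1

Step 3: Scale the particular solution.
Multiply by 8/1 = 8:
h = -40, g = -72

Step 4: Verify.
25*(-40) - 14*(-72) = 8 = 8 ✓

h = -40, g = -72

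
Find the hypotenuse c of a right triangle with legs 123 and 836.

c² = a² + b² = 123² + 836² = 15129 + 698896 = 714025
c = 845

845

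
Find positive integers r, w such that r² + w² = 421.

Search for r with 421 - r² a perfect square.
r = 14: 421 - 14² = 421 - 196 = 225 = 15² ✓
So r = 14, w = 15.

r = 14, w = 15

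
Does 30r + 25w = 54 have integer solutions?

Step 1: Compute gcd(30, 25).
gcd(30, 25) = 5

Step 2: Check divisibility.
Does 5 divide 54? 54 = 5 x 10 + 4, so no.

By the theorem on linear Diophantine equations, 30r + 25w = 54 has integer solutions if and only if gcd(30, 25) divides 54. Since 5 does not divide 54, no solutions exist.

No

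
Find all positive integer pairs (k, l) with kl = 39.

The positive divisors of 39 are: 1, 3, 13, 39.
Each divisor d gives the pair (d, 39/d):
(1, 39), (3, 13), (13, 3), (39, 1)

(1, 39), (3, 13), (13, 3), (39, 1)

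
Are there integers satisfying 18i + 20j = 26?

Step 1: Compute gcd(18, 20).
gcd(18, 20) = 2

Step 2: Check divisibility.
Does 2 divide 26? 26 = 2 x 13, so yes.

By the theorem on linear Diophantine equations, 18i + 20j = 26 has integer solutions if and only if gcd(18, 20) divides 26. Since 2 | 26, solutions exist.

Yes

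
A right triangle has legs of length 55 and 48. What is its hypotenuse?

c² = a² + b² = 55² + 48² = 3025 + 2304 = 5329
c = 73

73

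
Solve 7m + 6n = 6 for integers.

Step 1: Check solvability.
gcd(7, 6) = 1
Since 1 divides 6, solutions exist.

Step 2: Apply extended Euclidean algorithm to find gcd.
We find integers such that 7*x0 + 6*y0 = 1

Step 3: Scale the particular solution.
Multiply by 6/1 = 6:
m = 6, n = -6

Step 4: Verify.
7*(6) + 6*(-6) = 6 = 6 ✓

m = 6, n = -6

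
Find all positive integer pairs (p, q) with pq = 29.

The positive divisors of 29 are: 1, 29.
Each divisor d gives the pair (d, 29/d):
(1, 29), (29, 1)

(1, 29), (29, 1)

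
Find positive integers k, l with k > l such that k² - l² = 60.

Factor: k² - l² = (k+l)(k-l) = 60.
We need two factors of 60 with the same parity.
Use k+l = 30 and k-l = 2 (product 30·2 = 60).
Adding: 2k = 32, so k = 16.
Subtracting: 2l = 28, so l = 14.
Check: 16² - 14² = 256 - 196 = 60 ✓

k = 16, l = 14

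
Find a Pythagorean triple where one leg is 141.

We need the other leg and hypotenuse such that 141² + x² = c².
Take x = 1100, c = 1109: 141² + 1100² = 19881 + 1210000 = 1229881 = 1109² ✓
Triple: (141, 1100, 1109)

(141, 1100, 1109)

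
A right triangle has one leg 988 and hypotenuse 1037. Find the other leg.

a² = c² - b² = 1075369 - 976144 = 99225
a = 315

315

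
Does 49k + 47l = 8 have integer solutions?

Step 1: Compute gcd(49, 47).
gcd(49, 47) = 1

Step 2: Check divisibility.
Does 1 divide 8? 8 = 1 x 8, so yes.

By the theorem on linear Diophantine equations, 49k + 47l = 8 has integer solutions if and only if gcd(49, 47) divides 8. Since 1 | 8, solutions exist.

Yes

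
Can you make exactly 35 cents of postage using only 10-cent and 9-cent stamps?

We need non-negative x, y with 10x + 9y = 35.
gcd(10, 9) = 1 divides 35, so integer solutions exist, but checking x = 0..3 shows none with y ≥ 0.
So 35 cannot be made with non-negative stamp counts.

No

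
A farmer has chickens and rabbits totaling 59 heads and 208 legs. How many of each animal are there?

Let c = chickens, r = rabbits.
Heads: c + r = 59
Legs: 2c + 4r = 208
From the first equation, c = 59 - r. Substitute:
2(59 - r) + 4r = 208
118 + 2r = 208
r = (208 - 118)/2 = 45
c = 59 - 45 = 14

Chickens: 14, Rabbits: 45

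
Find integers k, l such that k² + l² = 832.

We need to find integers k, l > 0 such that k² + l² = 832.
Trying k = 16: l² = 832 - 16² = 832 - 256 = 576
l = 24
Check: 16² + 24² = 256 + 576 = 832 ✓

832 = 16² + 24²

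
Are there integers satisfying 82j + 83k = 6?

Step 1: Compute gcd(82, 83).
gcd(82, 83) = 1

Step 2: Check divisibility.
Does 1 divide 6? 6 = 1 x 6, so yes.

By the theorem on linear Diophantine equations, 82j + 83k = 6 has integer solutions if and only if gcd(82, 83) divides 6. Since 1 | 6, solutions exist.

Yes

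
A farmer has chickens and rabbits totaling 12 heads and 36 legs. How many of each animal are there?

Let c = chickens, r = rabbits.
Heads: c + r = 12
Legs: 2c + 4r = 36
From the first equation, c = 12 - r. Substitute:
2(12 - r) + 4r = 36
24 + 2r = 36
r = (36 - 24)/2 = 6
c = 12 - 6 = 6

Chickens: 6, Rabbits: 6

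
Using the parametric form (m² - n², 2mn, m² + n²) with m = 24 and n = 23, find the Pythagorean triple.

a = m² - n² = 24² - 23² = 576 - 529 = 47
b = 2mn = 2·24·23 = 1104
c = m² + n² = 576 + 529 = 1105
Verify: 47² + 1104² = 2209 + 1218816 = 1221025 = 1105² ✓

(47, 1104, 1105)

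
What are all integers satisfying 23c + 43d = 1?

Step 1: Compute gcd(23, 43) = 1.
Since 1 divides 1, solutions exist.

Step 2: Find a particular solution using extended Euclidean algorithm.
We get c₀ = 15, d₀ = -8.
Check: 23*15 + 43*-8 = 1 = 1 ✓

Step 3: Write the general solution.
c = 15 + (43/1)t = 15 + 43t
d = -8 - (23/1)t = -8 - 23t
for any integer t.

c = 15 + 43t, d = -8 - 23t for integer t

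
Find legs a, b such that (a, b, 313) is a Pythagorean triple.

We need a² + b² = 313² = 97969.
Trying: 25² + 312² = 625 + 97344 = 97969 ✓

(25, 312, 313)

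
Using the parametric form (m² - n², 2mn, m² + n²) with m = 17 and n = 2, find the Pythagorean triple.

a = m² - n² = 17² - 2² = 289 - 4 = 285
b = 2mn = 2·17·2 = 68
c = m² + n² = 289 + 4 = 293
Verify: 285² + 68² = 81225 + 4624 = 85849 = 293² ✓

(285, 68, 293)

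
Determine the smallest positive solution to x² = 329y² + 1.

We seek the smallest positive integers (x, y) with x² - 329y² = 1, i.e., x² = 329y² + 1.
Try successive y values:
y = 1: x² = 329·1² + 1 = 330, not a perfect square
y = 2: x² = 329·2² + 1 = 1317, not a perfect square
y = 3: x² = 329·3² + 1 = 2962, not a perfect square
... continuing the search (or via continued fractions) ...
y = 131016: x² = 329·131016² + 1 = 5647348252225, x = 2376415 ✓

Verify: 2376415² - 329·131016² = 5647348252225 - 5647348252224 = 1 ✓

x = 2376415, y = 131016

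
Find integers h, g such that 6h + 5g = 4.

Step 1: Check solvability.
gcd(6, 5) = 1
Since 1 divides 4, solutions exist.

Step 2: Apply extended Euclidean algorithm to find gcd.
We find integers such that 6*x0 + 5*y0 = 1

Step 3: Scale the particular solution.
Multiply by 4/1 = 4:
h = 4, g = -4

Step 4: Verify.
6*(4) + 5*(-4) = 4 = 4 ✓

h = 4, g = -4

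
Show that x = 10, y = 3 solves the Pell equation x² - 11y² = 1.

Compute x² = 10² = 100
Compute 11y² = 11·3² = 11·9 = 99
x² - 11y² = 100 - 99 = 1
Since this equals 1, (10, 3) is a solution.

Yes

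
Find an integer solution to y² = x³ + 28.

Try small integer x values and check whether x³ + 28 is a perfect square.
x = -3: x³ + 28 = -3³ + 28 = -27 + 28 = 1
Is 1 a perfect square? 1² = 1 ✓
So (x, y) = (-3, 1) is a solution.

x = -3, y = 1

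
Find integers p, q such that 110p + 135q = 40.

Step 1: Check solvability.
gcd(110, 135) = 5
Since 5 divides 40, solutions exist.

Step 2: Apply extended Euclidean algorithm to find gcd.
We find integers such that 110*x0 + 135*y0 = 5

Step 3: Scale the particular solution.
Multiply by 40/5 = 8:
p = -88, q = 72

Step 4: Verify.
110*(-88) + 135*(72) = 40 = 40 ✓

p = -88, q = 72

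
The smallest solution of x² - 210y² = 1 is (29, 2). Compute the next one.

Solutions to x² - Dy² = 1 are generated by powers of (x₀ + y₀√D).
The next solution satisfies x₁ + y₁√210 = (x₀ + y₀√210)², giving:
x₁ = x₀² + 210y₀² = 29² + 210·2² = 841 + 840 = 1681
y₁ = 2x₀y₀ = 2·29·2 = 116

Verify: 1681² - 210·116² = 2825761 - 2825760 = 1 ✓

x = 1681, y = 116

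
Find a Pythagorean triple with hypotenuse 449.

We need a² + b² = 449² = 201601.
Trying: 351² + 280² = 123201 + 78400 = 201601 ✓

(351, 280, 449)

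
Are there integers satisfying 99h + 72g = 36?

Step 1: Compute gcd(99, 72).
gcd(99, 72) = 9

Step 2: Check divisibility.
Does 9 divide 36? 36 = 9 x 4, so yes.

By the theorem on linear Diophantine equations, 99h + 72g = 36 has integer solutions if and only if gcd(99, 72) divides 36. Since 9 | 36, solutions exist.

Yes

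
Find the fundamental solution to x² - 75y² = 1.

We seek the smallest positive integers (x, y) with x² - 75y² = 1, i.e., x² = 75y² + 1.
Try successive y values:
y = 1: x² = 75·1² + 1 = 76, not a perfect square
y = 2: x² = 75·2² + 1 = 301, not a perfect square
y = 3: x² = 75·3² + 1 = 676, x = 26 ✓

Verify: 26² - 75·3² = 676 - 675 = 1 ✓

x = 26, y = 3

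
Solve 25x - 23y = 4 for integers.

Step 1: Check solvability.
gcd(25, 23) = 1
Since 1 divides 4, solutions exist.

Step 2: Apply extended Euclidean algorithm to find gcd.
We find integers such that 25*x0 + 23*y0 = 1

Step 3: Scale the particular solution.
Multiply by 4/1 = 4:
x = -44, y = -48

Step 4: Verify.
25*(-44) - 23*(-48) = 4 = 4 ✓

x = -44, y = -48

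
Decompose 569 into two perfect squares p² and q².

We need to find integers p, q > 0 such that p² + q² = 569.
Trying p = 13: q² = 569 - 13² = 569 - 169 = 400
q = 20
Check: 13² + 20² = 169 + 400 = 569 ✓

569 = 13² + 20²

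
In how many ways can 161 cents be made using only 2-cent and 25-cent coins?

We need non-negative integers (x, y) with 2x + 25y = 161.
For each x from 0 to 80, check if (161 - 2x) is a non-negative multiple of 25.
Solutions (x, y): (18,5), (43,3), (68,1)
Count: 3

3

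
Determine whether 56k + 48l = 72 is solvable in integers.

Step 1: Compute gcd(56, 48).
gcd(56, 48) = 8

Step 2: Check divisibility.
Does 8 divide 72? 72 = 8 x 9, so yes.

By the theorem on linear Diophantine equations, 56k + 48l = 72 has integer solutions if and only if gcd(56, 48) divides 72. Since 8 | 72, solutions exist.

Yes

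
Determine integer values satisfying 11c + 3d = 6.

Step 1: Check solvability.
gcd(11, 3) = 1
Since 1 divides 6, solutions exist.

Step 2: Apply extended Euclidean algorithm to find gcd.
We find integers such that 11*x0 + 3*y0 = 1

Step 3: Scale the particular solution.
Multiply by 6/1 = 6:
c = -6, d = 24

Step 4: Verify.
11*(-6) + 3*(24) = 6 = 6 ✓

c = -6, d = 24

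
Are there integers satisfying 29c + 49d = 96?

Step 1: Compute gcd(29, 49).
gcd(29, 49) = 1

Step 2: Check divisibility.
Does 1 divide 96? 96 = 1 x 96, so yes.

By the theorem on linear Diophantine equations, 29c + 49d = 96 has integer solutions if and only if gcd(29, 49) divides 96. Since 1 | 96, solutions exist.

Yes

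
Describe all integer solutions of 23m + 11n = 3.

Step 1: Compute gcd(23, 11) = 1.
Since 1 divides 3, solutions exist.

Step 2: Find a particular solution using extended Euclidean algorithm.
We get m₀ = 3, n₀ = -6.
Check: 23*3 + 11*-6 = 3 = 3 ✓

Step 3: Write the general solution.
m = 3 + (11/1)t = 3 + 11t
n = -6 - (23/1)t = -6 - 23t
for any integer t.

m = 3 + 11t, n = -6 - 23t for integer t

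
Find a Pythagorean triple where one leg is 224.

We need the other leg and hypotenuse such that 224² + x² = c².
Take x = 1785, c = 1799: 224² + 1785² = 50176 + 3186225 = 3236401 = 1799² ✓
Triple: (1785, 224, 1799)

(1785, 224, 1799)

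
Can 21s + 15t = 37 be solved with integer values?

Step 1: Compute gcd(21, 15).
gcd(21, 15) = 3

Step 2: Check divisibility.
Does 3 divide 37? 37 = 3 x 12 + 1, so no.

By the theorem on linear Diophantine equations, 21s + 15t = 37 has integer solutions if and only if gcd(21, 15) divides 37. Since 3 does not divide 37, no solutions exist.

No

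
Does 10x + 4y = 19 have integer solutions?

Step 1: Compute gcd(10, 4).
gcd(10, 4) = 2

Step 2: Check divisibility.
Does 2 divide 19? 19 = 2 x 9 + 1, so no.

By the theorem on linear Diophantine equations, 10x + 4y = 19 has integer solutions if and only if gcd(10, 4) divides 19. Since 2 does not divide 19, no solutions exist.

No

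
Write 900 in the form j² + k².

We need to find integers j, k > 0 such that j² + k² = 900.
Trying j = 18: k² = 900 - 18² = 900 - 324 = 576
k = 24
Check: 18² + 24² = 324 + 576 = 900 ✓

900 = 18² + 24²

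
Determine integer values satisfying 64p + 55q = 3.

Step 1: Check solvability.
gcd(64, 55) = 1
Since 1 divides 3, solutions exist.

Step 2: Apply extended Euclidean algorithm to find gcd.
We find integers such that 64*x0 + 55*y0 = 1

Step 3: Scale the particular solution.
Multiply by 3/1 = 3:
p = -18, q = 21

Step 4: Verify.
64*(-18) + 55*(21) = 3 = 3 ✓

p = -18, q = 21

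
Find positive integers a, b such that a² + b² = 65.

Search for a with 65 - a² a perfect square.
a = 1: 65 - 1² = 65 - 1 = 64 = 8² ✓
So a = 1, b = 8.

a = 1, b = 8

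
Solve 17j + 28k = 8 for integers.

Step 1: Check solvability.
gcd(17, 28) = 1
Since 1 divides 8, solutions exist.

Step 2: Apply extended Euclidean algorithm to find gcd.
We find integers such that 17*x0 + 28*y0 = 1

Step 3: Scale the particular solution.
Multiply by 8/1 = 8:
j = 40, k = -24

Step 4: Verify.
17*(40) + 28*(-24) = 8 = 8 ✓

j = 40, k = -24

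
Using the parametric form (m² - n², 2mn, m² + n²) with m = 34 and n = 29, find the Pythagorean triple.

a = m² - n² = 1156 - 841 = 315
b = 2mn = 2·34·29 = 1972
c = m² + n² = 1156 + 841 = 1997
Verify: 315² + 1972² = 99225 + 3888784 = 3988009 = 1997² ✓

(315, 1972, 1997)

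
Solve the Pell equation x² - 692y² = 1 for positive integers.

We seek the smallest positive integers (x, y) with x² - 692y² = 1, i.e., x² = 692y² + 1.
Try successive y values:
y = 1: x² = 692·1² + 1 = 693, not a perfect square
y = 2: x² = 692·2² + 1 = 2769, not a perfect square
y = 3: x² = 692·3² + 1 = 6229, not a perfect square
... continuing the search (or via continued fractions) ...
y = 95030: x² = 692·95030² + 1 = 6249245022801, x = 2499849 ✓

Verify: 2499849² - 692·95030² = 6249245022801 - 6249245022800 = 1 ✓

x = 2499849, y = 95030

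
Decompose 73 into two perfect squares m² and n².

We need to find integers m, n > 0 such that m² + n² = 73.
Trying m = 3: n² = 73 - 3² = 73 - 9 = 64
n = 8
Check: 3² + 8² = 9 + 64 = 73 ✓

73 = 3² + 8²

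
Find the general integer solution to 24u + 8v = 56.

Step 1: Compute gcd(24, 8) = 8.
Since 8 divides 56, solutions exist.

Step 2: Find a particular solution using extended Euclidean algorithm.
We get u₀ = 0, v₀ = 7.
Check: 24*0 + 8*7 = 56 = 56 ✓

Step 3: Write the general solution.
u = 0 + (8/8)t = 0 + 1t
v = 7 - (24/8)t = 7 - 3t
for any integer t.

u = 0 + 1t, v = 7 - 3t for integer t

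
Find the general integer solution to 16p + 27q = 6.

Step 1: Compute gcd(16, 27) = 1.
Since 1 divides 6, solutions exist.

Step 2: Find a particular solution using extended Euclidean algorithm.
We get p₀ = -30, q₀ = 18.
Check: 16*-30 + 27*18 = 6 = 6 ✓

Step 3: Write the general solution.
p = -30 + (27/1)t = -30 + 27t
q = 18 - (16/1)t = 18 - 16t
for any integer t.

p = -30 + 27t, q = 18 - 16t for integer t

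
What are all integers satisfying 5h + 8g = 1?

Step 1: Compute gcd(5, 8) = 1.
Since 1 divides 1, solutions exist.

Step 2: Find a particular solution using extended Euclidean algorithm.
We get h₀ = -3, g₀ = 2.
Check: 5*-3 + 8*2 = 1 = 1 ✓

Step 3: Write the general solution.
h = -3 + (8/1)t = -3 + 8t
g = 2 - (5/1)t = 2 - 5t
for any integer t.

h = -3 + 8t, g = 2 - 5t for integer t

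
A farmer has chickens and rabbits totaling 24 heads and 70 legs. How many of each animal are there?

Let c = chickens, r = rabbits.
Heads: c + r = 24
Legs: 2c + 4r = 70
From the first equation, c = 24 - r. Substitute:
2(24 - r) + 4r = 70
48 + 2r = 70
r = (70 - 48)/2 = 11
c = 24 - 11 = 13

Chickens: 13, Rabbits: 11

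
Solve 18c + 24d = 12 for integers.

Step 1: Check solvability.
gcd(18, 24) = 6
Since 6 divides 12, solutions exist.

Step 2: Apply extended Euclidean algorithm to find gcd.
We find integers such that 18*x0 + 24*y0 = 6

Step 3: Scale the particular solution.
Multiply by 12/6 = 2:
c = -2, d = 2

Step 4: Verify.
18*(-2) + 24*(2) = 12 = 12 ✓

c = -2, d = 2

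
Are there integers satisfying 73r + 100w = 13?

Step 1: Compute gcd(73, 100).
gcd(73, 100) = 1

Step 2: Check divisibility.
Does 1 divide 13? 13 = 1 x 13, so yes.

By the theorem on linear Diophantine equations, 73r + 100w = 13 has integer solutions if and only if gcd(73, 100) divides 13. Since 1 | 13, solutions exist.

Yes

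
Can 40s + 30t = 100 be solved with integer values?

Step 1: Compute gcd(40, 30).
gcd(40, 30) = 10

Step 2: Check divisibility.
Does 10 divide 100? 100 = 10 x 10, so yes.

By the theorem on linear Diophantine equations, 40s + 30t = 100 has integer solutions if and only if gcd(40, 30) divides 100. Since 10 | 100, solutions exist.

Yes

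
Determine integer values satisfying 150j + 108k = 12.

Step 1: Check solvability.
gcd(150, 108) = 6
Since 6 divides 12, solutions exist.

Step 2: Apply extended Euclidean algorithm to find gcd.
We find integers such that 150*x0 + 108*y0 = 6

Step 3: Scale the particular solution.
Multiply by 12/6 = 2:
j = -10, k = 14

Step 4: Verify.
150*(-10) + 108*(14) = 12 = 12 ✓

j = -10, k = 14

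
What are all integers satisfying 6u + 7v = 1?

Step 1: Compute gcd(6, 7) = 1.
Since 1 divides 1, solutions exist.

Step 2: Find a particular solution using extended Euclidean algorithm.
We get u₀ = -1, v₀ = 1.
Check: 6*-1 + 7*1 = 1 = 1 ✓

Step 3: Write the general solution.
u = -1 + (7/1)t = -1 + 7t
v = 1 - (6/1)t = 1 - 6t
for any integer t.

u = -1 + 7t, v = 1 - 6t for integer t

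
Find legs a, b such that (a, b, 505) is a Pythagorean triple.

We need a² + b² = 505² = 255025.
Trying: 217² + 456² = 47089 + 207936 = 255025 ✓

(217, 456, 505)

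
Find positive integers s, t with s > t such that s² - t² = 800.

Factor: s² - t² = (s+t)(s-t) = 800.
We need two factors of 800 with the same parity.
Use s+t = 400 and s-t = 2 (product 400·2 = 800).
Adding: 2s = 402, so s = 201.
Subtracting: 2t = 398, so t = 199.
Check: 201² - 199² = 40401 - 39601 = 800 ✓

s = 201, t = 199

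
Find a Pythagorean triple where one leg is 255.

We need the other leg and hypotenuse such that 255² + x² = c².
Take x = 32, c = 257: 255² + 32² = 65025 + 1024 = 66049 = 257² ✓
Triple: (255, 32, 257)

(255, 32, 257)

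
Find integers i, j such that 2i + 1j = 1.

Step 1: Check solvability.
gcd(2, 1) = 1
Since 1 divides 1, solutions exist.

Step 2: Apply extended Euclidean algorithm to find gcd.
We find integers such that 2*x0 + 1*y0 = 1

Step 3: Scale the particular solution.
Multiply by 1/1 = 1:
i = 0, j = 1

Step 4: Verify.
2*(0) + 1*(1) = 1 = 1 ✓

i = 0, j = 1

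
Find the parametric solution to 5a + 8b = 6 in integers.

Step 1: Compute gcd(5, 8) = 1.
Since 1 divides 6, solutions exist.

Step 2: Find a particular solution using extended Euclidean algorithm.
We get a₀ = -18, b₀ = 12.
Check: 5*-18 + 8*12 = 6 = 6 ✓

Step 3: Write the general solution.
a = -18 + (8/1)t = -18 + 8t
b = 12 - (5/1)t = 12 - 5t
for any integer t.

a = -18 + 8t, b = 12 - 5t for integer t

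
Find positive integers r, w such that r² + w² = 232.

Search for r with 232 - r² a perfect square.
r = 6: 232 - 6² = 232 - 36 = 196 = 14² ✓
So r = 6, w = 14.

r = 6, w = 14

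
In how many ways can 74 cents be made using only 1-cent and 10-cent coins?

We need non-negative integers (x, y) with 1x + 10y = 74.
For each x from 0 to 74, check if (74 - 1x) is a non-negative multiple of 10.
Solutions (x, y): (4,7), (14,6), (24,5), (34,4), ...
Count: 8

8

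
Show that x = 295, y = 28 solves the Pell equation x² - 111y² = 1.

Compute x² = 295² = 87025
Compute 111y² = 111·28² = 111·784 = 87024
x² - 111y² = 87025 - 87024 = 1
Since this equals 1, (295, 28) is a solution.

Yes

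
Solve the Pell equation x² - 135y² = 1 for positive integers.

We seek the smallest positive integers (x, y) with x² - 135y² = 1, i.e., x² = 135y² + 1.
Try successive y values:
y = 1: x² = 135·1² + 1 = 136, not a perfect square
y = 2: x² = 135·2² + 1 = 541, not a perfect square
y = 3: x² = 135·3² + 1 = 1216, not a perfect square
... continuing the search (or via continued fractions) ...
y = 21: x² = 135·21² + 1 = 59536, x = 244 ✓

Verify: 244² - 135·21² = 59536 - 59535 = 1 ✓

x = 244, y = 21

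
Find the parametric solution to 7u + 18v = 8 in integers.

Step 1: Compute gcd(7, 18) = 1.
Since 1 divides 8, solutions exist.

Step 2: Find a particular solution using extended Euclidean algorithm.
We get u₀ = -40, v₀ = 16.
Check: 7*-40 + 18*16 = 8 = 8 ✓

Step 3: Write the general solution.
u = -40 + (18/1)t = -40 + 18t
v = 16 - (7/1)t = 16 - 7t
for any integer t.

u = -40 + 18t, v = 16 - 7t for integer t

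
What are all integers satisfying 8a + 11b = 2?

Step 1: Compute gcd(8, 11) = 1.
Since 1 divides 2, solutions exist.

Step 2: Find a particular solution using extended Euclidean algorithm.
We get a₀ = -8, b₀ = 6.
Check: 8*-8 + 11*6 = 2 = 2 ✓

Step 3: Write the general solution.
a = -8 + (11/1)t = -8 + 11t
b = 6 - (8/1)t = 6 - 8t
for any integer t.

a = -8 + 11t, b = 6 - 8t for integer t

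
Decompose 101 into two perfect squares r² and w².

We need to find integers r, w > 0 such that r² + w² = 101.
Trying r = 1: w² = 101 - 1² = 101 - 1 = 100
w = 10
Check: 1² + 10² = 1 + 100 = 101 ✓

101 = 1² + 10²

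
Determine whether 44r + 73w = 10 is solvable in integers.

Step 1: Compute gcd(44, 73).
gcd(44, 73) = 1

Step 2: Check divisibility.
Does 1 divide 10? 10 = 1 x 10, so yes.

By the theorem on linear Diophantine equations, 44r + 73w = 10 has integer solutions if and only if gcd(44, 73) divides 10. Since 1 | 10, solutions exist.

Yes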